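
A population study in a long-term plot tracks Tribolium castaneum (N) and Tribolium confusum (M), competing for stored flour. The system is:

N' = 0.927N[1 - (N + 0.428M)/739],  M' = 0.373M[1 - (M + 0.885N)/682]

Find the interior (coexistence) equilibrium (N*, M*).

Setting both brackets to zero gives the nullclines N + 0.428M = 739 and 0.885N + M = 682.
Substituting M = 682 - 0.885N into the first: N(1 - 0.428·0.885) = 739 - 0.428·682.
So N* = 447/0.621 = 720, and then M* = 682 - 0.885·720 = 45.

N* ≈ 720, M* ≈ 45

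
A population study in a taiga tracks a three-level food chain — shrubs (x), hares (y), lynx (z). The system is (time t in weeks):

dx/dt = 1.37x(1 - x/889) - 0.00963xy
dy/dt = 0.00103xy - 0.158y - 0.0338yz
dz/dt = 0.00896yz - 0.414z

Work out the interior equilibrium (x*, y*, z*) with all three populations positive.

From dz/dt = 0: 0.00896y* = 0.414, so y* = 46.2.
From dx/dt = 0: 1.37(1 - x*/889) = 0.00963·46.2, giving x* = 889·(1 - 0.325) = 600.
From dy/dt = 0: 0.00103·600 - 0.158 = 0.0338z*, so z* = 0.46/0.0338 = 13.6.

x* ≈ 600, y* ≈ 46.2, z* ≈ 13.6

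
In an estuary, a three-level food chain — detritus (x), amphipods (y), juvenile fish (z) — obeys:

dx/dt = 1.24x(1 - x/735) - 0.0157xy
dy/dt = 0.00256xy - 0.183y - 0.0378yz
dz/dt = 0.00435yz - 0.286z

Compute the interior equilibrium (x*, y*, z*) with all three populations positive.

From dz/dt = 0: 0.00435y* = 0.286, so y* = 65.7.
From dx/dt = 0: 1.24(1 - x*/735) = 0.0157·65.7, giving x* = 735·(1 - 0.832) = 123.
From dy/dt = 0: 0.00256·123 - 0.183 = 0.0378z*, so z* = 0.132/0.0378 = 3.5.

x* ≈ 123, y* ≈ 65.7, z* ≈ 3.5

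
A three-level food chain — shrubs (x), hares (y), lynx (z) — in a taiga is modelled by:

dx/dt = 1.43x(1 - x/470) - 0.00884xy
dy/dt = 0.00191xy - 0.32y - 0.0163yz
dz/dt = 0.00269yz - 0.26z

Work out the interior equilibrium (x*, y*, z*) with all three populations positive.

From dz/dt = 0: 0.00269y* = 0.26, so y* = 96.7.
From dx/dt = 0: 1.43(1 - x*/470) = 0.00884·96.7, giving x* = 470·(1 - 0.597) = 189.
From dy/dt = 0: 0.00191·189 - 0.32 = 0.0163z*, so z* = 0.0413/0.0163 = 2.54.

x* ≈ 189, y* ≈ 96.7, z* ≈ 2.54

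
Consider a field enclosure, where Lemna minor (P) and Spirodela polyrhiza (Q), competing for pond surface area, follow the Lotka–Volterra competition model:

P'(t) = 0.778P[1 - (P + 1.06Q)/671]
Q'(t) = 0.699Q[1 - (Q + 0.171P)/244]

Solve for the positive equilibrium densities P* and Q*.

Setting both brackets to zero gives the nullclines P + 1.06Q = 671 and 0.171P + Q = 244.
Substituting Q = 244 - 0.171P into the first: P(1 - 1.06·0.171) = 671 - 1.06·244.
So P* = 412/0.819 = 504, and then Q* = 244 - 0.171·504 = 158.

P* ≈ 504, Q* ≈ 158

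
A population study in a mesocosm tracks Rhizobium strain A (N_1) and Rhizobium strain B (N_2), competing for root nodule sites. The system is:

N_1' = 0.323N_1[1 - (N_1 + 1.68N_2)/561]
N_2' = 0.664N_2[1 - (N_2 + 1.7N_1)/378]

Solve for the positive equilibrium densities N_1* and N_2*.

N_1* ≈ 39.9, N_2* ≈ 310

Setting both brackets to zero gives the nullclines N_1 + 1.68N_2 = 561 and 1.7N_1 + N_2 = 378.
Substituting N_2 = 378 - 1.7N_1 into the first: N_1(1 - 1.68·1.7) = 561 - 1.68·378.
So N_1* = -74/-1.86 = 39.9, and then N_2* = 378 - 1.7·39.9 = 310.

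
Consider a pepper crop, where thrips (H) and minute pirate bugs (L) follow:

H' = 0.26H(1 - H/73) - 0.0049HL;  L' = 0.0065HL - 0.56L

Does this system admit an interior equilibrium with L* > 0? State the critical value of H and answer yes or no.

The predator equation gives dL/dt > 0 only when H > 0.56/0.0065 = 86.2.
Without the predator, H → K = 73. Since 73 < 86.2, the predator cannot invade.

Threshold H = 86.2; K < 86.2, so no, the predator goes extinct.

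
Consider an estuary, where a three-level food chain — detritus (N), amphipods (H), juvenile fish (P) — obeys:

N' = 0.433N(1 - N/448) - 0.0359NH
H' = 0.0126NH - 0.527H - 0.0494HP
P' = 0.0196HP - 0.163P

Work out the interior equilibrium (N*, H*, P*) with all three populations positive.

N* ≈ 139, H* ≈ 8.32, P* ≈ 24.8

From dP/dt = 0: 0.0196H* = 0.163, so H* = 8.32.
From dN/dt = 0: 0.433(1 - N*/448) = 0.0359·8.32, giving N* = 448·(1 - 0.69) = 139.
From dH/dt = 0: 0.0126·139 - 0.527 = 0.0494P*, so P* = 1.23/0.0494 = 24.8.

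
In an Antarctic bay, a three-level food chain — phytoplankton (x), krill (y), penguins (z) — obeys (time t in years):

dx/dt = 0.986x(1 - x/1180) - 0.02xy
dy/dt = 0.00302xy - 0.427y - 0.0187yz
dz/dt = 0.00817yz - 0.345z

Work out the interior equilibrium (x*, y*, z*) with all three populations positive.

x* ≈ 169, y* ≈ 42.2, z* ≈ 4.5

From dz/dt = 0: 0.00817y* = 0.345, so y* = 42.2.
From dx/dt = 0: 0.986(1 - x*/1180) = 0.02·42.2, giving x* = 1180·(1 - 0.857) = 169.
From dy/dt = 0: 0.00302·169 - 0.427 = 0.0187z*, so z* = 0.0842/0.0187 = 4.5.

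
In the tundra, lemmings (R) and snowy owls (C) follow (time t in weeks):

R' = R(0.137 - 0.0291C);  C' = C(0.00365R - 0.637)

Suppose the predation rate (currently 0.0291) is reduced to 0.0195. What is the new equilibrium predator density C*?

C* ≈ 7.03

At the interior fixed point, setting dR/dt = 0 with R > 0 fixes C* = (prey growth rate)/(RC coefficient) — independent of the other coefficients.
With the change, C* = 0.137/0.0195 = 7.03; it rises from 4.71.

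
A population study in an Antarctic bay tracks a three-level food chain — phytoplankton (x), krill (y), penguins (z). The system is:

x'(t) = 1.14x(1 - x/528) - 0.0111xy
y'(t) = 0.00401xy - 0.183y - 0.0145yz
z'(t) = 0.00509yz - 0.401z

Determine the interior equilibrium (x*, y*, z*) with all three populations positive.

x* ≈ 123, y* ≈ 78.8, z* ≈ 21.4

From dz/dt = 0: 0.00509y* = 0.401, so y* = 78.8.
From dx/dt = 0: 1.14(1 - x*/528) = 0.0111·78.8, giving x* = 528·(1 - 0.767) = 123.
From dy/dt = 0: 0.00401·123 - 0.183 = 0.0145z*, so z* = 0.31/0.0145 = 21.4.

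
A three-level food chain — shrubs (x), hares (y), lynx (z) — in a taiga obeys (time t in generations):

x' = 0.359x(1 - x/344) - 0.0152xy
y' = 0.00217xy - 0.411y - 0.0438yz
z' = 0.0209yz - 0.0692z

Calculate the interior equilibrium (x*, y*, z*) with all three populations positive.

x* ≈ 296, y* ≈ 3.31, z* ≈ 5.27

From dz/dt = 0: 0.0209y* = 0.0692, so y* = 3.31.
From dx/dt = 0: 0.359(1 - x*/344) = 0.0152·3.31, giving x* = 344·(1 - 0.14) = 296.
From dy/dt = 0: 0.00217·296 - 0.411 = 0.0438z*, so z* = 0.231/0.0438 = 5.27.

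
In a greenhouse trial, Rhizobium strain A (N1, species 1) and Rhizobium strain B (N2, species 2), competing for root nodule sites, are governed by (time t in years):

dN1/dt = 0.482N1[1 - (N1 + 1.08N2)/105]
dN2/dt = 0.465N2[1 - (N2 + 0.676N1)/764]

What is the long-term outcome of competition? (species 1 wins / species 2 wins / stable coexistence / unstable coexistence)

species 2 excludes species 1

Compare the nullcline intercepts: K1/α12 = 105/1.08 = 97.2 < K2 = 764; K2/α21 = 764/0.676 = 1130 > K1 = 105.
Since the inequalities point opposite ways, species 2 can invade but species 1 cannot.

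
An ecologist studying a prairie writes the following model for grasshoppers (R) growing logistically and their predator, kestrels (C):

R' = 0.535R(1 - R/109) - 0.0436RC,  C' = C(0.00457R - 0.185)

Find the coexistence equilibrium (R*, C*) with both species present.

From dC/dt = 0 with C > 0: 0.00457R* = 0.185, so R* = 40.5.
Substitute into dR/dt = 0: 0.535(1 - 40.5/109) = 0.0436C*.
The bracket is 0.629, giving C* = 0.336/0.0436 = 7.71.

R* ≈ 40.5, C* ≈ 7.71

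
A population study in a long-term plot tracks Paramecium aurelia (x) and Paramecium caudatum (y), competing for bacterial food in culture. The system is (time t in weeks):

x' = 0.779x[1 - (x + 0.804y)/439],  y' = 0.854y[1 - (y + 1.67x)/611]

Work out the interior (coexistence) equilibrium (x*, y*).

x* ≈ 152, y* ≈ 356

Setting both brackets to zero gives the nullclines x + 0.804y = 439 and 1.67x + y = 611.
Substituting y = 611 - 1.67x into the first: x(1 - 0.804·1.67) = 439 - 0.804·611.
So x* = -52.2/-0.343 = 152, and then y* = 611 - 1.67·152 = 356.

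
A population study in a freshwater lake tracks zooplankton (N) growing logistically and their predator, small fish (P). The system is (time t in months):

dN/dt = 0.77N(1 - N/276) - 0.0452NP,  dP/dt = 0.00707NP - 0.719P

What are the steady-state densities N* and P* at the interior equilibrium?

From dP/dt = 0 with P > 0: 0.00707N* = 0.719, so N* = 102.
Substitute into dN/dt = 0: 0.77(1 - 102/276) = 0.0452P*.
The bracket is 0.632, giving P* = 0.486/0.0452 = 10.8.

N* ≈ 102, P* ≈ 10.8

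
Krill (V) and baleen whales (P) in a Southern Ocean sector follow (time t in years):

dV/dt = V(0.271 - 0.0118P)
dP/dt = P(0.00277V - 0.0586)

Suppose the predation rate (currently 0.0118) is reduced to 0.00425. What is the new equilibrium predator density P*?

At the interior fixed point, setting dV/dt = 0 with V > 0 fixes P* = (prey growth rate)/(VP coefficient) — independent of the other coefficients.
With the change, P* = 0.271/0.00425 = 63.8; it rises from 23.

P* ≈ 63.8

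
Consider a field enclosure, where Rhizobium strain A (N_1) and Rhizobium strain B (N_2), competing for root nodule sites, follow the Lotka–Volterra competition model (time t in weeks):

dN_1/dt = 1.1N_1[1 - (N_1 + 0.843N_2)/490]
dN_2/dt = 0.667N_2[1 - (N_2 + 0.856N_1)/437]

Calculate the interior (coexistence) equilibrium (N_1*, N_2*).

N_1* ≈ 437, N_2* ≈ 63.1

Setting both brackets to zero gives the nullclines N_1 + 0.843N_2 = 490 and 0.856N_1 + N_2 = 437.
Substituting N_2 = 437 - 0.856N_1 into the first: N_1(1 - 0.843·0.856) = 490 - 0.843·437.
So N_1* = 122/0.278 = 437, and then N_2* = 437 - 0.856·437 = 63.1.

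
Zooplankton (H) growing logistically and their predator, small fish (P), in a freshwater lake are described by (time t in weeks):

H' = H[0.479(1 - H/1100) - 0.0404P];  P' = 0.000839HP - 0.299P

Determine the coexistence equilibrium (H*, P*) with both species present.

From dP/dt = 0 with P > 0: 0.000839H* = 0.299, so H* = 356.
Substitute into dH/dt = 0: 0.479(1 - 356/1100) = 0.0404P*.
The bracket is 0.676, giving P* = 0.324/0.0404 = 8.02.

H* ≈ 356, P* ≈ 8.02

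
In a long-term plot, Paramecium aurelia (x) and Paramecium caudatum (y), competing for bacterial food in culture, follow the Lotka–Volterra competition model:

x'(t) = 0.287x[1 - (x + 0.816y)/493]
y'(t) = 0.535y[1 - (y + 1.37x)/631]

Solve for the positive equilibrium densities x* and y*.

x* ≈ 186, y* ≈ 377

Setting both brackets to zero gives the nullclines x + 0.816y = 493 and 1.37x + y = 631.
Substituting y = 631 - 1.37x into the first: x(1 - 0.816·1.37) = 493 - 0.816·631.
So x* = -21.9/-0.118 = 186, and then y* = 631 - 1.37·186 = 377.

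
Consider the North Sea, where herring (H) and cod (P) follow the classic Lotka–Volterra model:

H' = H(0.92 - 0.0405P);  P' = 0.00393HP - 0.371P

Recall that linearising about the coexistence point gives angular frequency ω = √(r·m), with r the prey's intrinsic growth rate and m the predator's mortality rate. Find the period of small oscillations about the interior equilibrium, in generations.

T ≈ 10.8 generations

Here r = 0.92 and m = 0.371, so r·m = 0.341.
ω = √0.341 = 0.584 per generation, hence T = 2π/ω ≈ 10.8 generations.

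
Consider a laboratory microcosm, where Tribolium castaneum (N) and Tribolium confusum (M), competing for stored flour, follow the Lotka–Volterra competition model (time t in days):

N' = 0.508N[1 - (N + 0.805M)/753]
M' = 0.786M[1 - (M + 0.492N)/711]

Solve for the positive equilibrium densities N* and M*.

N* ≈ 299, M* ≈ 564

Setting both brackets to zero gives the nullclines N + 0.805M = 753 and 0.492N + M = 711.
Substituting M = 711 - 0.492N into the first: N(1 - 0.805·0.492) = 753 - 0.805·711.
So N* = 181/0.604 = 299, and then M* = 711 - 0.492·299 = 564.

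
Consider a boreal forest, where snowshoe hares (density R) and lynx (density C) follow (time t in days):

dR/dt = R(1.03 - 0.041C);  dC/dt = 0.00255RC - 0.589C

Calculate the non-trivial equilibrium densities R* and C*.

Set dC/dt = 0 with C > 0: 0.00255R - 0.589 = 0, so R* = 0.589/0.00255 = 231.
Set dR/dt = 0 with R > 0: 1.03 - 0.041C = 0, so C* = 1.03/0.041 = 25.1.

R* ≈ 231, C* ≈ 25.1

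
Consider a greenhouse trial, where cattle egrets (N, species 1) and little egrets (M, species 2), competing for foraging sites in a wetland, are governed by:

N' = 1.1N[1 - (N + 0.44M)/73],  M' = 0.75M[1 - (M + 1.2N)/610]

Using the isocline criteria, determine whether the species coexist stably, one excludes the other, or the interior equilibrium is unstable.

Compare the nullcline intercepts: K1/α12 = 73/0.44 = 166 < K2 = 610; K2/α21 = 610/1.2 = 508 > K1 = 73.
Since the inequalities point opposite ways, species 2 can invade but species 1 cannot.

species 2 excludes species 1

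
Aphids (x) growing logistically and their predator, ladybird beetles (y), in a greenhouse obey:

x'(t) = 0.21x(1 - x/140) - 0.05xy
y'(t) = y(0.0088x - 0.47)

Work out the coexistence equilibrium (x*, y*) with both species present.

From dy/dt = 0 with y > 0: 0.0088x* = 0.47, so x* = 53.4.
Substitute into dx/dt = 0: 0.21(1 - 53.4/140) = 0.05y*.
The bracket is 0.619, giving y* = 0.13/0.05 = 2.6.

x* ≈ 53.4, y* ≈ 2.6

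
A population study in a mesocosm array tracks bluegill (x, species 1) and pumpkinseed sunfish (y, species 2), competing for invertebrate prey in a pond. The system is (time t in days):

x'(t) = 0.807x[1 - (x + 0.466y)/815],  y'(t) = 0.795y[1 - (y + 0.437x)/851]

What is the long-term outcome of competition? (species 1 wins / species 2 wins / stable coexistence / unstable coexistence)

stable coexistence

Compare the nullcline intercepts: K1/α12 = 815/0.466 = 1750 > K2 = 851; K2/α21 = 851/0.437 = 1950 > K1 = 815.
Since both inequalities hold, each species can invade when rare, so the interior equilibrium is stable.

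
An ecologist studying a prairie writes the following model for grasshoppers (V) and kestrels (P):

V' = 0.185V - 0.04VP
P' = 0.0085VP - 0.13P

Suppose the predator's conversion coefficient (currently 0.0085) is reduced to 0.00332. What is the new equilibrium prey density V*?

V* ≈ 39.2

At the interior fixed point, setting dP/dt = 0 with P > 0 fixes V* = (predator death rate)/(VP coefficient) — independent of the other coefficients.
With the change, V* = 0.13/0.00332 = 39.2; it rises from 15.3.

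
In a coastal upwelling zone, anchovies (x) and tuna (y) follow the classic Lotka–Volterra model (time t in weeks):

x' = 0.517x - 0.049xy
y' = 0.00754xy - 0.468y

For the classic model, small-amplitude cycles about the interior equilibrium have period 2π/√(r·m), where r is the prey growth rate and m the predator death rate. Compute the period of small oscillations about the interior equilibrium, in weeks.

Here r = 0.517 and m = 0.468, so r·m = 0.242.
ω = √0.242 = 0.492 per week, hence T = 2π/ω ≈ 12.8 weeks.

T ≈ 12.8 weeks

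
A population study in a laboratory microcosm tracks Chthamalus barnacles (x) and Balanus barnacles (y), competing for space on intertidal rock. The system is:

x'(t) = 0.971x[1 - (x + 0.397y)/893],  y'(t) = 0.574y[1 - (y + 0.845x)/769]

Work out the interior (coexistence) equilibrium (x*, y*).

Setting both brackets to zero gives the nullclines x + 0.397y = 893 and 0.845x + y = 769.
Substituting y = 769 - 0.845x into the first: x(1 - 0.397·0.845) = 893 - 0.397·769.
So x* = 588/0.665 = 884, and then y* = 769 - 0.845·884 = 21.7.

x* ≈ 884, y* ≈ 21.7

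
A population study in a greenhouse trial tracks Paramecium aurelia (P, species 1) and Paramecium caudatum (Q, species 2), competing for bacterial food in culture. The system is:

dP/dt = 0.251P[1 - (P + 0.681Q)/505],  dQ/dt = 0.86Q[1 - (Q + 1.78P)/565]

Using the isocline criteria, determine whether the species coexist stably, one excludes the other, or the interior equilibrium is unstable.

species 1 excludes species 2

Compare the nullcline intercepts: K1/α12 = 505/0.681 = 742 > K2 = 565; K2/α21 = 565/1.78 = 317 < K1 = 505.
Since the inequalities point opposite ways, species 1 can invade but species 2 cannot.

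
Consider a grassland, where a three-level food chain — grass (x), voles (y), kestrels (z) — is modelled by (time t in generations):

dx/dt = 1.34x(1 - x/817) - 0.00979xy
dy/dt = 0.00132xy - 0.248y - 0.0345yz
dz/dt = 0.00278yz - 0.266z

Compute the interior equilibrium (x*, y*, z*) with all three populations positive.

From dz/dt = 0: 0.00278y* = 0.266, so y* = 95.7.
From dx/dt = 0: 1.34(1 - x*/817) = 0.00979·95.7, giving x* = 817·(1 - 0.699) = 246.
From dy/dt = 0: 0.00132·246 - 0.248 = 0.0345z*, so z* = 0.0765/0.0345 = 2.22.

x* ≈ 246, y* ≈ 95.7, z* ≈ 2.22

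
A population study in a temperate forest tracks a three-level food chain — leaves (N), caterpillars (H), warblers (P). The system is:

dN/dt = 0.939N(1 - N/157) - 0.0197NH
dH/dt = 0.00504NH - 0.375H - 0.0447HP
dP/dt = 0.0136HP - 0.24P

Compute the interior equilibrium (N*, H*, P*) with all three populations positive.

N* ≈ 98.9, H* ≈ 17.6, P* ≈ 2.76

From dP/dt = 0: 0.0136H* = 0.24, so H* = 17.6.
From dN/dt = 0: 0.939(1 - N*/157) = 0.0197·17.6, giving N* = 157·(1 - 0.37) = 98.9.
From dH/dt = 0: 0.00504·98.9 - 0.375 = 0.0447P*, so P* = 0.123/0.0447 = 2.76.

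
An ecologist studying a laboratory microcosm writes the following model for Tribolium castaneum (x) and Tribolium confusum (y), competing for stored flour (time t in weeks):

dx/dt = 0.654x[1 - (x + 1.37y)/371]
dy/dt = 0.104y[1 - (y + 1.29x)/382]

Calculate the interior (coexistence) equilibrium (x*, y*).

Setting both brackets to zero gives the nullclines x + 1.37y = 371 and 1.29x + y = 382.
Substituting y = 382 - 1.29x into the first: x(1 - 1.37·1.29) = 371 - 1.37·382.
So x* = -152/-0.767 = 199, and then y* = 382 - 1.29·199 = 126.

x* ≈ 199, y* ≈ 126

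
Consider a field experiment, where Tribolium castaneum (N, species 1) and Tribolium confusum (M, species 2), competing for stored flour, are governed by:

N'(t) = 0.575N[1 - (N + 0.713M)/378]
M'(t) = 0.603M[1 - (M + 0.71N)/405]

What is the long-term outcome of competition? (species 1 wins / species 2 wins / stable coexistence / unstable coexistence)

stable coexistence

Compare the nullcline intercepts: K1/α12 = 378/0.713 = 530 > K2 = 405; K2/α21 = 405/0.71 = 570 > K1 = 378.
Since both inequalities hold, each species can invade when rare, so the interior equilibrium is stable.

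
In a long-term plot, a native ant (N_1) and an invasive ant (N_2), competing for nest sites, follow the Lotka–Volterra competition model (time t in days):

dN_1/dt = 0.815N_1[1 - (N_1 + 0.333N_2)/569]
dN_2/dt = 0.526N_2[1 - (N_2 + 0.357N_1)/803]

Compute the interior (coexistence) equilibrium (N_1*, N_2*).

N_1* ≈ 342, N_2* ≈ 681

Setting both brackets to zero gives the nullclines N_1 + 0.333N_2 = 569 and 0.357N_1 + N_2 = 803.
Substituting N_2 = 803 - 0.357N_1 into the first: N_1(1 - 0.333·0.357) = 569 - 0.333·803.
So N_1* = 302/0.881 = 342, and then N_2* = 803 - 0.357·342 = 681.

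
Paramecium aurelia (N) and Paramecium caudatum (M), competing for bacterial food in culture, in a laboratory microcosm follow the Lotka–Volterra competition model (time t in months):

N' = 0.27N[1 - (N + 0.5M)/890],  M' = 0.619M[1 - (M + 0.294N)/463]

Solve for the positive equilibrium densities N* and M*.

Setting both brackets to zero gives the nullclines N + 0.5M = 890 and 0.294N + M = 463.
Substituting M = 463 - 0.294N into the first: N(1 - 0.5·0.294) = 890 - 0.5·463.
So N* = 658/0.853 = 772, and then M* = 463 - 0.294·772 = 236.

N* ≈ 772, M* ≈ 236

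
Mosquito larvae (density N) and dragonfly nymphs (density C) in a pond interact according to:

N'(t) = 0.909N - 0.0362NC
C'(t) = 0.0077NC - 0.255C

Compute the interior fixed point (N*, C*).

Set dC/dt = 0 with C > 0: 0.0077N - 0.255 = 0, so N* = 0.255/0.0077 = 33.1.
Set dN/dt = 0 with N > 0: 0.909 - 0.0362C = 0, so C* = 0.909/0.0362 = 25.1.

N* ≈ 33.1, C* ≈ 25.1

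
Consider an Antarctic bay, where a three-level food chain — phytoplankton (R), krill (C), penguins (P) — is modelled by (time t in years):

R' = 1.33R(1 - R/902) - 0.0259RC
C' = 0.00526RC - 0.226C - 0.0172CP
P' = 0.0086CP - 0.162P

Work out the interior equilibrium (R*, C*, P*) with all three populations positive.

From dP/dt = 0: 0.0086C* = 0.162, so C* = 18.8.
From dR/dt = 0: 1.33(1 - R*/902) = 0.0259·18.8, giving R* = 902·(1 - 0.367) = 571.
From dC/dt = 0: 0.00526·571 - 0.226 = 0.0172P*, so P* = 2.78/0.0172 = 162.

R* ≈ 571, C* ≈ 18.8, P* ≈ 162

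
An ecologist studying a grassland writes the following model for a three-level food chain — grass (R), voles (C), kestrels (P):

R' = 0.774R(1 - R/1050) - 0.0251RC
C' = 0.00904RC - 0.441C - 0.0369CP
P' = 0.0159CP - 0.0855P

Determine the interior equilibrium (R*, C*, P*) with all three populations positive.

R* ≈ 867, C* ≈ 5.38, P* ≈ 200

From dP/dt = 0: 0.0159C* = 0.0855, so C* = 5.38.
From dR/dt = 0: 0.774(1 - R*/1050) = 0.0251·5.38, giving R* = 1050·(1 - 0.174) = 867.
From dC/dt = 0: 0.00904·867 - 0.441 = 0.0369P*, so P* = 7.4/0.0369 = 200.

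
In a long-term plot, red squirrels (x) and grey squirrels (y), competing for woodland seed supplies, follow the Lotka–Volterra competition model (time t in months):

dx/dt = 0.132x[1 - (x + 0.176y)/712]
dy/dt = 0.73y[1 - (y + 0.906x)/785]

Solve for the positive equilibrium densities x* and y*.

Setting both brackets to zero gives the nullclines x + 0.176y = 712 and 0.906x + y = 785.
Substituting y = 785 - 0.906x into the first: x(1 - 0.176·0.906) = 712 - 0.176·785.
So x* = 574/0.841 = 683, and then y* = 785 - 0.906·683 = 166.

x* ≈ 683, y* ≈ 166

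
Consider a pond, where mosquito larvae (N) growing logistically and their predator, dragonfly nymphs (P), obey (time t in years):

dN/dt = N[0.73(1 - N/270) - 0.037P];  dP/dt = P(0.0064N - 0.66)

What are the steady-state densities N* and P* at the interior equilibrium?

From dP/dt = 0 with P > 0: 0.0064N* = 0.66, so N* = 103.
Substitute into dN/dt = 0: 0.73(1 - 103/270) = 0.037P*.
The bracket is 0.618, giving P* = 0.451/0.037 = 12.2.

N* ≈ 103, P* ≈ 12.2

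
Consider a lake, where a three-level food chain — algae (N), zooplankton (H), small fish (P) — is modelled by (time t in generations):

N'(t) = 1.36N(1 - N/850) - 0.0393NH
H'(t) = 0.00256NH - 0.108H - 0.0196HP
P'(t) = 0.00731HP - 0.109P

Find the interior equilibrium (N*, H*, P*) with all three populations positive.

N* ≈ 484, H* ≈ 14.9, P* ≈ 57.7

From dP/dt = 0: 0.00731H* = 0.109, so H* = 14.9.
From dN/dt = 0: 1.36(1 - N*/850) = 0.0393·14.9, giving N* = 850·(1 - 0.431) = 484.
From dH/dt = 0: 0.00256·484 - 0.108 = 0.0196P*, so P* = 1.13/0.0196 = 57.7.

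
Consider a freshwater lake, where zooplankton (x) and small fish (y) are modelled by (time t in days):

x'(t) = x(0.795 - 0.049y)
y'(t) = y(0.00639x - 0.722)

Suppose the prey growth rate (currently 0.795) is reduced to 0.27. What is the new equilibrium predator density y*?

At the interior fixed point, setting dx/dt = 0 with x > 0 fixes y* = (prey growth rate)/(xy coefficient) — independent of the other coefficients.
With the change, y* = 0.27/0.049 = 5.51; it falls from 16.2.

y* ≈ 5.51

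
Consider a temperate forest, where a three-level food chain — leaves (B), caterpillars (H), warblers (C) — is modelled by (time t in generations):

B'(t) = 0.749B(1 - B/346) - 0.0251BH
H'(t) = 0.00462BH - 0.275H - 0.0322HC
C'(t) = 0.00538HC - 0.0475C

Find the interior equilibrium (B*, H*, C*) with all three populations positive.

B* ≈ 244, H* ≈ 8.83, C* ≈ 26.4

From dC/dt = 0: 0.00538H* = 0.0475, so H* = 8.83.
From dB/dt = 0: 0.749(1 - B*/346) = 0.0251·8.83, giving B* = 346·(1 - 0.296) = 244.
From dH/dt = 0: 0.00462·244 - 0.275 = 0.0322C*, so C* = 0.851/0.0322 = 26.4.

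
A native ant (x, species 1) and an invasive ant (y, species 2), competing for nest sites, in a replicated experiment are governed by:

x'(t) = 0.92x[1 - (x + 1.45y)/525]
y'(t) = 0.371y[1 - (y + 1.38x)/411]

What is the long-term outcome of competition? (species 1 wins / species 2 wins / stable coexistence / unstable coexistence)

Compare the nullcline intercepts: K1/α12 = 525/1.45 = 362 < K2 = 411; K2/α21 = 411/1.38 = 298 < K1 = 525.
Since both are reversed, neither can invade when rare; the interior point is a saddle.

unstable coexistence (outcome depends on initial conditions)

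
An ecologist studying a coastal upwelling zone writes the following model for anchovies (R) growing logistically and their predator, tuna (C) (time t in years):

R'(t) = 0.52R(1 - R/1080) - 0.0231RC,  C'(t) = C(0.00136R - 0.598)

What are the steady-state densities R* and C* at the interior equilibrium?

From dC/dt = 0 with C > 0: 0.00136R* = 0.598, so R* = 440.
Substitute into dR/dt = 0: 0.52(1 - 440/1080) = 0.0231C*.
The bracket is 0.593, giving C* = 0.308/0.0231 = 13.3.

R* ≈ 440, C* ≈ 13.3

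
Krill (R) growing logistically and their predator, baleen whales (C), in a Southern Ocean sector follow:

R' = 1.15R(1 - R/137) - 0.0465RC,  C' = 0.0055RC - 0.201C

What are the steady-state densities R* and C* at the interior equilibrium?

R* ≈ 36.5, C* ≈ 18.1

From dC/dt = 0 with C > 0: 0.0055R* = 0.201, so R* = 36.5.
Substitute into dR/dt = 0: 1.15(1 - 36.5/137) = 0.0465C*.
The bracket is 0.733, giving C* = 0.843/0.0465 = 18.1.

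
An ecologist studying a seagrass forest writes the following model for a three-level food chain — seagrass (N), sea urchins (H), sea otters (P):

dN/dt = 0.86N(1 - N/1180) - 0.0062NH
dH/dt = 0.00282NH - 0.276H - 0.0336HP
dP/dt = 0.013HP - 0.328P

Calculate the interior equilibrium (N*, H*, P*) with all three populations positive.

From dP/dt = 0: 0.013H* = 0.328, so H* = 25.2.
From dN/dt = 0: 0.86(1 - N*/1180) = 0.0062·25.2, giving N* = 1180·(1 - 0.182) = 965.
From dH/dt = 0: 0.00282·965 - 0.276 = 0.0336P*, so P* = 2.45/0.0336 = 72.8.

N* ≈ 965, H* ≈ 25.2, P* ≈ 72.8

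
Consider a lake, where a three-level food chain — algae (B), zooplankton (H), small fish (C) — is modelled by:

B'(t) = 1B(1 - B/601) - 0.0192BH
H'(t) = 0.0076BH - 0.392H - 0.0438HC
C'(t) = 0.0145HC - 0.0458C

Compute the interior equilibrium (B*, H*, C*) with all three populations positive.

From dC/dt = 0: 0.0145H* = 0.0458, so H* = 3.16.
From dB/dt = 0: 1(1 - B*/601) = 0.0192·3.16, giving B* = 601·(1 - 0.0606) = 565.
From dH/dt = 0: 0.0076·565 - 0.392 = 0.0438C*, so C* = 3.9/0.0438 = 89.

B* ≈ 565, H* ≈ 3.16, C* ≈ 89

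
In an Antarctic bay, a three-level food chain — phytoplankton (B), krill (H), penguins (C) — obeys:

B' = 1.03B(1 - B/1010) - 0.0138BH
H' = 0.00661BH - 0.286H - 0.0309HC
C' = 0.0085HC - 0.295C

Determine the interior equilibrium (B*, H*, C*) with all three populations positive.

B* ≈ 540, H* ≈ 34.7, C* ≈ 106

From dC/dt = 0: 0.0085H* = 0.295, so H* = 34.7.
From dB/dt = 0: 1.03(1 - B*/1010) = 0.0138·34.7, giving B* = 1010·(1 - 0.465) = 540.
From dH/dt = 0: 0.00661·540 - 0.286 = 0.0309C*, so C* = 3.29/0.0309 = 106.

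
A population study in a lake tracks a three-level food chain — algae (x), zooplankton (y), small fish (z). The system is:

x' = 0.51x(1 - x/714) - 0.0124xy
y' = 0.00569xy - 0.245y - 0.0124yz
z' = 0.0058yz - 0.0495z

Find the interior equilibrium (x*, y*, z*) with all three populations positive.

x* ≈ 566, y* ≈ 8.53, z* ≈ 240

From dz/dt = 0: 0.0058y* = 0.0495, so y* = 8.53.
From dx/dt = 0: 0.51(1 - x*/714) = 0.0124·8.53, giving x* = 714·(1 - 0.208) = 566.
From dy/dt = 0: 0.00569·566 - 0.245 = 0.0124z*, so z* = 2.97/0.0124 = 240.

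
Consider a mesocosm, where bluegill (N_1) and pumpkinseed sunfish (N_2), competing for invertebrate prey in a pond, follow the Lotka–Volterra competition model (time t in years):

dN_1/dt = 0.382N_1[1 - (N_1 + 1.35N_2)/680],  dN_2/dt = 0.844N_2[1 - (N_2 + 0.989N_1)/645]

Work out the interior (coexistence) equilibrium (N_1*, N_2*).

Setting both brackets to zero gives the nullclines N_1 + 1.35N_2 = 680 and 0.989N_1 + N_2 = 645.
Substituting N_2 = 645 - 0.989N_1 into the first: N_1(1 - 1.35·0.989) = 680 - 1.35·645.
So N_1* = -191/-0.335 = 569, and then N_2* = 645 - 0.989·569 = 82.1.

N_1* ≈ 569, N_2* ≈ 82.1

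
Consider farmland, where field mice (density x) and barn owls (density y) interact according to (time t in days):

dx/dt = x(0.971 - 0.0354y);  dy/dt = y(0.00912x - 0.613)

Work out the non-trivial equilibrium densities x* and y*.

x* ≈ 67.2, y* ≈ 27.4

Set dy/dt = 0 with y > 0: 0.00912x - 0.613 = 0, so x* = 0.613/0.00912 = 67.2.
Set dx/dt = 0 with x > 0: 0.971 - 0.0354y = 0, so y* = 0.971/0.0354 = 27.4.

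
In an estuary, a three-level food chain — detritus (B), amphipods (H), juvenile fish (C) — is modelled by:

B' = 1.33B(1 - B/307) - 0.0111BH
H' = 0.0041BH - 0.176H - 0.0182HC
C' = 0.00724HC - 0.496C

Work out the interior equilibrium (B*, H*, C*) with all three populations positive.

B* ≈ 131, H* ≈ 68.5, C* ≈ 19.9

From dC/dt = 0: 0.00724H* = 0.496, so H* = 68.5.
From dB/dt = 0: 1.33(1 - B*/307) = 0.0111·68.5, giving B* = 307·(1 - 0.572) = 131.
From dH/dt = 0: 0.0041·131 - 0.176 = 0.0182C*, so C* = 0.363/0.0182 = 19.9.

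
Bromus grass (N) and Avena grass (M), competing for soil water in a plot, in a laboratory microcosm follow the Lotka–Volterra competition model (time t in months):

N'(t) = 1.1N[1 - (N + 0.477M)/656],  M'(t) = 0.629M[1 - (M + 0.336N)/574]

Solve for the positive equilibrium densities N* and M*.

Setting both brackets to zero gives the nullclines N + 0.477M = 656 and 0.336N + M = 574.
Substituting M = 574 - 0.336N into the first: N(1 - 0.477·0.336) = 656 - 0.477·574.
So N* = 382/0.84 = 455, and then M* = 574 - 0.336·455 = 421.

N* ≈ 455, M* ≈ 421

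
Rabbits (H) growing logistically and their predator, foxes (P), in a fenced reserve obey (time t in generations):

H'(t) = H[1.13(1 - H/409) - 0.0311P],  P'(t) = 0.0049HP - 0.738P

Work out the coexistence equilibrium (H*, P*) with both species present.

From dP/dt = 0 with P > 0: 0.0049H* = 0.738, so H* = 151.
Substitute into dH/dt = 0: 1.13(1 - 151/409) = 0.0311P*.
The bracket is 0.632, giving P* = 0.714/0.0311 = 23.

H* ≈ 151, P* ≈ 23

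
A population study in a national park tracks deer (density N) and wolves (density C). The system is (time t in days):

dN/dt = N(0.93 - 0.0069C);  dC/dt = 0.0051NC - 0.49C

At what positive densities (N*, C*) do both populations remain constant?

Set dC/dt = 0 with C > 0: 0.0051N - 0.49 = 0, so N* = 0.49/0.0051 = 96.1.
Set dN/dt = 0 with N > 0: 0.93 - 0.0069C = 0, so C* = 0.93/0.0069 = 135.

N* ≈ 96.1, C* ≈ 135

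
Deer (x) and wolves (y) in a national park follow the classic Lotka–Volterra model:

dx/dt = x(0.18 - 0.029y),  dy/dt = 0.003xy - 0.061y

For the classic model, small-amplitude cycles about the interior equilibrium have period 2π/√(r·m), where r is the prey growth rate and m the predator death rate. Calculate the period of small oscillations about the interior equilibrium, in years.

Here r = 0.18 and m = 0.061, so r·m = 0.011.
ω = √0.011 = 0.105 per year, hence T = 2π/ω ≈ 60 years.

T ≈ 60 years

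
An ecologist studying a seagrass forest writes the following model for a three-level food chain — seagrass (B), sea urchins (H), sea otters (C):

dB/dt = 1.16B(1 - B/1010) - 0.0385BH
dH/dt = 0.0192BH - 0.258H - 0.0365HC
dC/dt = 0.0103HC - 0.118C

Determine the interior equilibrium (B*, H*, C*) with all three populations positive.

From dC/dt = 0: 0.0103H* = 0.118, so H* = 11.5.
From dB/dt = 0: 1.16(1 - B*/1010) = 0.0385·11.5, giving B* = 1010·(1 - 0.38) = 626.
From dH/dt = 0: 0.0192·626 - 0.258 = 0.0365C*, so C* = 11.8/0.0365 = 322.

B* ≈ 626, H* ≈ 11.5, C* ≈ 322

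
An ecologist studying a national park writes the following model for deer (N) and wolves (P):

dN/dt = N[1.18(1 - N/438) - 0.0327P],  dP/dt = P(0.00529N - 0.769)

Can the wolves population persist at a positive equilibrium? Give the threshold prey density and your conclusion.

The predator equation gives dP/dt > 0 only when N > 0.769/0.00529 = 145.
Without the predator, N → K = 438. Since 438 > 145, the predator can invade and persist.

Threshold N = 145; K > 145, so yes, the predator persists.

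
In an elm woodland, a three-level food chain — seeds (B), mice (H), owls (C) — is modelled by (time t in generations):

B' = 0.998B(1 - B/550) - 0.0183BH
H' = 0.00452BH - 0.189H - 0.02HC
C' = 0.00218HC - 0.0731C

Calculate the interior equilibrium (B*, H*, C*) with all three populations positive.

B* ≈ 212, H* ≈ 33.5, C* ≈ 38.4

From dC/dt = 0: 0.00218H* = 0.0731, so H* = 33.5.
From dB/dt = 0: 0.998(1 - B*/550) = 0.0183·33.5, giving B* = 550·(1 - 0.615) = 212.
From dH/dt = 0: 0.00452·212 - 0.189 = 0.02C*, so C* = 0.768/0.02 = 38.4.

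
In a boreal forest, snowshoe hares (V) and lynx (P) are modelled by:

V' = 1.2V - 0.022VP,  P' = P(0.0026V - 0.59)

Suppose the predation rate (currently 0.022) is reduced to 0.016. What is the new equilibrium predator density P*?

P* ≈ 75

At the interior fixed point, setting dV/dt = 0 with V > 0 fixes P* = (prey growth rate)/(VP coefficient) — independent of the other coefficients.
With the change, P* = 1.2/0.016 = 75; it rises from 54.5.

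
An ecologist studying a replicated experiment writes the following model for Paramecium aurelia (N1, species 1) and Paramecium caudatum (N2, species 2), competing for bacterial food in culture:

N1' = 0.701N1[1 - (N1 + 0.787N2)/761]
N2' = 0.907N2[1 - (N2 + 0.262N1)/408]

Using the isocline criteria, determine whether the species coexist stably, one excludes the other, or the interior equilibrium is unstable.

Compare the nullcline intercepts: K1/α12 = 761/0.787 = 967 > K2 = 408; K2/α21 = 408/0.262 = 1560 > K1 = 761.
Since both inequalities hold, each species can invade when rare, so the interior equilibrium is stable.

stable coexistence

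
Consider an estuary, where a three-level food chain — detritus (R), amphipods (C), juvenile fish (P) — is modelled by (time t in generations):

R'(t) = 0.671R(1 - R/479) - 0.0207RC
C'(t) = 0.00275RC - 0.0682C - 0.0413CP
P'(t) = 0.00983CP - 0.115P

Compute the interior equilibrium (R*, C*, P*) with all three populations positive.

R* ≈ 306, C* ≈ 11.7, P* ≈ 18.7

From dP/dt = 0: 0.00983C* = 0.115, so C* = 11.7.
From dR/dt = 0: 0.671(1 - R*/479) = 0.0207·11.7, giving R* = 479·(1 - 0.361) = 306.
From dC/dt = 0: 0.00275·306 - 0.0682 = 0.0413P*, so P* = 0.774/0.0413 = 18.7.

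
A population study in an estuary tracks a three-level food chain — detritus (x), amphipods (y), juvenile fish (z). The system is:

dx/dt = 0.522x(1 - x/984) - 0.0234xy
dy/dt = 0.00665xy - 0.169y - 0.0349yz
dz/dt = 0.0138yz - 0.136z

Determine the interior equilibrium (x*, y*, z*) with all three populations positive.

x* ≈ 549, y* ≈ 9.86, z* ≈ 99.8

From dz/dt = 0: 0.0138y* = 0.136, so y* = 9.86.
From dx/dt = 0: 0.522(1 - x*/984) = 0.0234·9.86, giving x* = 984·(1 - 0.442) = 549.
From dy/dt = 0: 0.00665·549 - 0.169 = 0.0349z*, so z* = 3.48/0.0349 = 99.8.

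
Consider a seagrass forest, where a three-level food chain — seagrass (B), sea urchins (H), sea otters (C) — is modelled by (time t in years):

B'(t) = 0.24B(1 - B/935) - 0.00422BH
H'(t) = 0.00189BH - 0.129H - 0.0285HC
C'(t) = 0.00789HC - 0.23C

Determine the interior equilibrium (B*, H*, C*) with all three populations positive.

B* ≈ 456, H* ≈ 29.2, C* ≈ 25.7

From dC/dt = 0: 0.00789H* = 0.23, so H* = 29.2.
From dB/dt = 0: 0.24(1 - B*/935) = 0.00422·29.2, giving B* = 935·(1 - 0.513) = 456.
From dH/dt = 0: 0.00189·456 - 0.129 = 0.0285C*, so C* = 0.732/0.0285 = 25.7.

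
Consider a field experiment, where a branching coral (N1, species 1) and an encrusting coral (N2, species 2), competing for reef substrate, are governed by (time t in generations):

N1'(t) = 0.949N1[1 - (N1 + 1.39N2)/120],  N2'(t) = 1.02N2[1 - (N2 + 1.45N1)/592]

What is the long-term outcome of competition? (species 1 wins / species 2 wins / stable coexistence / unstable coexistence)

species 2 excludes species 1

Compare the nullcline intercepts: K1/α12 = 120/1.39 = 86.3 < K2 = 592; K2/α21 = 592/1.45 = 408 > K1 = 120.
Since the inequalities point opposite ways, species 2 can invade but species 1 cannot.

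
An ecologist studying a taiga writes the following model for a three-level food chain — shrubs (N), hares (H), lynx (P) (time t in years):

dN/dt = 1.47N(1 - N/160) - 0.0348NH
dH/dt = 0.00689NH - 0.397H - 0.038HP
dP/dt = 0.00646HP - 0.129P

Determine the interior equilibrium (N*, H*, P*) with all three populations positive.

N* ≈ 84.4, H* ≈ 20, P* ≈ 4.85

From dP/dt = 0: 0.00646H* = 0.129, so H* = 20.
From dN/dt = 0: 1.47(1 - N*/160) = 0.0348·20, giving N* = 160·(1 - 0.473) = 84.4.
From dH/dt = 0: 0.00689·84.4 - 0.397 = 0.038P*, so P* = 0.184/0.038 = 4.85.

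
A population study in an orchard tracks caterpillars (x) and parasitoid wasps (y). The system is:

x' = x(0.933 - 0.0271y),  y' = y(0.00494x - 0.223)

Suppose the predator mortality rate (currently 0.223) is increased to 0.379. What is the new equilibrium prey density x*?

At the interior fixed point, setting dy/dt = 0 with y > 0 fixes x* = (predator death rate)/(xy coefficient) — independent of the other coefficients.
With the change, x* = 0.379/0.00494 = 76.7; it rises from 45.1.

x* ≈ 76.7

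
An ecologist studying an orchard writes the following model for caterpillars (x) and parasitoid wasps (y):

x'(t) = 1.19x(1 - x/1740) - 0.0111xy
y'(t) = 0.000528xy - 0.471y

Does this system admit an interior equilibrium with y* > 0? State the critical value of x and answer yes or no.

Threshold x = 892; K > 892, so yes, the predator persists.

The predator equation gives dy/dt > 0 only when x > 0.471/0.000528 = 892.
Without the predator, x → K = 1740. Since 1740 > 892, the predator can invade and persist.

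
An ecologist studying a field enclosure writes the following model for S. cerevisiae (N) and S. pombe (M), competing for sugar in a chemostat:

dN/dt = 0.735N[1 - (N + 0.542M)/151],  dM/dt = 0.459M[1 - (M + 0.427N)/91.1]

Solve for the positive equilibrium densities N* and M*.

Setting both brackets to zero gives the nullclines N + 0.542M = 151 and 0.427N + M = 91.1.
Substituting M = 91.1 - 0.427N into the first: N(1 - 0.542·0.427) = 151 - 0.542·91.1.
So N* = 102/0.769 = 132, and then M* = 91.1 - 0.427·132 = 34.6.

N* ≈ 132, M* ≈ 34.6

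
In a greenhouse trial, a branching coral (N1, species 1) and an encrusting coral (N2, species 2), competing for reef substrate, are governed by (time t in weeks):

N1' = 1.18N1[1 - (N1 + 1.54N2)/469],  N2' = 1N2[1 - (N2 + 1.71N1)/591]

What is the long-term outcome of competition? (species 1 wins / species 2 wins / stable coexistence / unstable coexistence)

Compare the nullcline intercepts: K1/α12 = 469/1.54 = 305 < K2 = 591; K2/α21 = 591/1.71 = 346 < K1 = 469.
Since both are reversed, neither can invade when rare; the interior point is a saddle.

unstable coexistence (outcome depends on initial conditions)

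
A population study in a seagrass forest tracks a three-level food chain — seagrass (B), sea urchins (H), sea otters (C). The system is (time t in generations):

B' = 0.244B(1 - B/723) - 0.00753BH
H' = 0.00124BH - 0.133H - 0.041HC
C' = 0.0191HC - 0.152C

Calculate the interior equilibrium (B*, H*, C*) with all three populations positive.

B* ≈ 545, H* ≈ 7.96, C* ≈ 13.3

From dC/dt = 0: 0.0191H* = 0.152, so H* = 7.96.
From dB/dt = 0: 0.244(1 - B*/723) = 0.00753·7.96, giving B* = 723·(1 - 0.246) = 545.
From dH/dt = 0: 0.00124·545 - 0.133 = 0.041C*, so C* = 0.543/0.041 = 13.3.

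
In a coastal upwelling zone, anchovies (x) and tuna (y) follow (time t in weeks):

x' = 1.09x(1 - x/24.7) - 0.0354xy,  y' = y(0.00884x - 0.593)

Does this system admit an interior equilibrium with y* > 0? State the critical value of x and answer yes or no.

Threshold x = 67.1; K < 67.1, so no, the predator goes extinct.

The predator equation gives dy/dt > 0 only when x > 0.593/0.00884 = 67.1.
Without the predator, x → K = 24.7. Since 24.7 < 67.1, the predator cannot invade.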